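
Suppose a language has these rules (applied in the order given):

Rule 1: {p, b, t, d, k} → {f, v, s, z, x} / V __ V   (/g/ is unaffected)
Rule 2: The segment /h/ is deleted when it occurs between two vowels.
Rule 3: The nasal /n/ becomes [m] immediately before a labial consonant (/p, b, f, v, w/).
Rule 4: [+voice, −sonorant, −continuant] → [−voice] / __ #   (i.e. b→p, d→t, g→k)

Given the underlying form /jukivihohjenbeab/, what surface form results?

Rule 1 (intervocalic spirantization): /k/ is a stop between vowels /u/ and /i/, so it spirantizes to the fricative [x]. /jukivihohjenbeab/ → juxivihohjenbeab.
Rule 2 (intervocalic h-deletion): /h/ occurs between vowels /i/ and /o/, so it deletes. /juxivihohjenbeab/ → juxiviohjenbeab.
Rule 3 (nasal place assimilation): /n/ precedes the labial consonant /b/, so it assimilates in place to [m]. /juxiviohjenbeab/ → juxiviohjembeab.
Rule 4 (final devoicing): /b/ is a voiced stop in word-final position, so it devoices to [p]. /juxiviohjembeab/ → juxiviohjembeap.

juxiviohjembeap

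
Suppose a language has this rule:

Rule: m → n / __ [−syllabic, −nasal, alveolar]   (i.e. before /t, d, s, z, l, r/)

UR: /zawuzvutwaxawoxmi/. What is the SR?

zawuzvutwaxawoxmi

No segment of /zawuzvutwaxawoxmi/ meets the structural description of the rule, so the form surfaces unchanged.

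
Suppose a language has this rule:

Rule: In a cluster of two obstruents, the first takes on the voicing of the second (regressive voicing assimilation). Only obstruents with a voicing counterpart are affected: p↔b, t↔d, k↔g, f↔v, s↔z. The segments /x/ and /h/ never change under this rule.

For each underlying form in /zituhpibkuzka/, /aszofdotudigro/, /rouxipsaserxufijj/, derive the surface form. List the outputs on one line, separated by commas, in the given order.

zituhpipkuska, azzovdotudigro, rouxipsaserxufijj

/zituhpibkuzka/: /b/ precedes the voiceless obstruent /k/, so it devoices to [p] by assimilation. /z/ precedes the voiceless obstruent /k/, so it devoices to [s] by assimilation. → [zituhpipkuska].
/aszofdotudigro/: /s/ precedes the voiced obstruent /z/, so it voices to [z] by assimilation. /f/ precedes the voiced obstruent /d/, so it voices to [v] by assimilation. → [azzovdotudigro].
/rouxipsaserxufijj/: the rule's environment is not met; surfaces unchanged as [rouxipsaserxufijj].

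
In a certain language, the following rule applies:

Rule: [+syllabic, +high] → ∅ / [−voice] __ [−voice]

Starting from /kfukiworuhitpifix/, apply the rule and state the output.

kfkiworuhtpfx

/u/ is a high vowel flanked by voiceless consonants /f/ and /k/, so it deletes.
/i/ is a high vowel flanked by voiceless consonants /h/ and /t/, so it deletes.
/i/ is a high vowel flanked by voiceless consonants /p/ and /f/, so it deletes.
/i/ is a high vowel flanked by voiceless consonants /f/ and /x/, so it deletes.
Surface form: [kfkiworuhtpfx].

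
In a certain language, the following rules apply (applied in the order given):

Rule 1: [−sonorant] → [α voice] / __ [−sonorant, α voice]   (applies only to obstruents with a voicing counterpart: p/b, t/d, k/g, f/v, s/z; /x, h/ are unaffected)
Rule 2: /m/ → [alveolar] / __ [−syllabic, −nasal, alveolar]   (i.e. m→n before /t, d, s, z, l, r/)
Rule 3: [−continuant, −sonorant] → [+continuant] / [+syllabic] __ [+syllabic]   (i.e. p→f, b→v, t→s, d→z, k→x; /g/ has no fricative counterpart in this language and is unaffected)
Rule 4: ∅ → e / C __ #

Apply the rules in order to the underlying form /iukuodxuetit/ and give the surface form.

iuxuotxuesite

Rule 1 (regressive voicing assimilation): /d/ precedes the voiceless obstruent /x/, so it devoices to [t] by assimilation. /iukuodxuetit/ → iukuotxuetit.
Rule 2 (nasal place assimilation): no segment meets the environment; /iukuotxuetit/ is unchanged.
Rule 3 (intervocalic spirantization): /k/ is a stop between vowels /u/ and /u/, so it spirantizes to the fricative [x]. /t/ is a stop between vowels /e/ and /i/, so it spirantizes to the fricative [s]. /iukuotxuetit/ → iuxuotxuesit.
Rule 4 (final e-epenthesis): the form ends in the consonant /t/, so [e] is inserted word-finally. /iuxuotxuesit/ → iuxuotxuesite.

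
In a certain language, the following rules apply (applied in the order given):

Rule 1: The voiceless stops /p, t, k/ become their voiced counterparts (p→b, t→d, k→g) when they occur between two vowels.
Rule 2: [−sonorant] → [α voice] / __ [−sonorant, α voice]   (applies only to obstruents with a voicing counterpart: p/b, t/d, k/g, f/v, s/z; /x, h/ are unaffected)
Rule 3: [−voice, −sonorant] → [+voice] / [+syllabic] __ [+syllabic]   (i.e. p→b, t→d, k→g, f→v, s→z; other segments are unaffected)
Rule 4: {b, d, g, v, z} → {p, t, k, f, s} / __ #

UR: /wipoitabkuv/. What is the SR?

wiboidapkuf

Rule 1 (intervocalic voicing): /p/ is a voiceless stop between vowels /i/ and /o/, so it voices to [b]. /t/ is a voiceless stop between vowels /i/ and /a/, so it voices to [d]. /wipoitabkuv/ → wiboidabkuv.
Rule 2 (regressive voicing assimilation): /b/ precedes the voiceless obstruent /k/, so it devoices to [p] by assimilation. /wiboidabkuv/ → wiboidapkuv.
Rule 3 (intervocalic voicing): no segment meets the environment; /wiboidapkuv/ is unchanged.
Rule 4 (final devoicing): /v/ is a voiced obstruent in word-final position, so it devoices to [f]. /wiboidapkuv/ → wiboidapkuf.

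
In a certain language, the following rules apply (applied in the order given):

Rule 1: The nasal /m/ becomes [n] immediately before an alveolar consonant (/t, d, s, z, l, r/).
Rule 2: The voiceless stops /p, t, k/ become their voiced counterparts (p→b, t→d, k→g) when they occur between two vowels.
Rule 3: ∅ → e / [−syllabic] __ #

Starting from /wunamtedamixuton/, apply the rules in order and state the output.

wunantedamixudone

Rule 1 (nasal place assimilation): /m/ precedes the alveolar consonant /t/, so it assimilates in place to [n]. /wunamtedamixuton/ → wunantedamixuton.
Rule 2 (intervocalic voicing): /t/ is a voiceless stop between vowels /u/ and /o/, so it voices to [d]. /wunantedamixuton/ → wunantedamixudon.
Rule 3 (final e-epenthesis): the form ends in the consonant /n/, so [e] is inserted word-finally. /wunantedamixudon/ → wunantedamixudone.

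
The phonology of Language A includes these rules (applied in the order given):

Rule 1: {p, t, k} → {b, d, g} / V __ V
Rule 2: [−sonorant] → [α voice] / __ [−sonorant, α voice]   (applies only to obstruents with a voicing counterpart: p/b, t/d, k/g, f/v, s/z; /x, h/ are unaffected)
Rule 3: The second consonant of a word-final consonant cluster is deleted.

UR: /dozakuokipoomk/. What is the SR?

Rule 1 (intervocalic voicing): /k/ is a voiceless stop between vowels /a/ and /u/, so it voices to [g]. /k/ is a voiceless stop between vowels /o/ and /i/, so it voices to [g]. /p/ is a voiceless stop between vowels /i/ and /o/, so it voices to [b]. /dozakuokipoomk/ → dozaguogiboomk.
Rule 2 (regressive voicing assimilation): no segment meets the environment; /dozaguogiboomk/ is unchanged.
Rule 3 (final cluster simplification): /k/ is the second consonant of a word-final cluster /mk/, so it deletes. /dozaguogiboomk/ → dozaguogiboom.

dozaguogiboom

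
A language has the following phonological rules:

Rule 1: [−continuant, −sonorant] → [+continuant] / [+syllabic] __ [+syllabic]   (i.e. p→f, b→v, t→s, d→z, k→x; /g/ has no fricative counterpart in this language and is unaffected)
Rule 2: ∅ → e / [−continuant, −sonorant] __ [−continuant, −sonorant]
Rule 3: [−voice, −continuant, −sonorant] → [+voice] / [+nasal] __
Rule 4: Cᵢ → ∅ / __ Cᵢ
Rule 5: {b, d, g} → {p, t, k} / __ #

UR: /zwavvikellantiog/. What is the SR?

Rule 1 (intervocalic spirantization): /k/ is a stop between vowels /i/ and /e/, so it spirantizes to the fricative [x]. /zwavvikellantiog/ → zwavvixellantiog.
Rule 2 (stop-cluster e-epenthesis): no segment meets the environment; /zwavvixellantiog/ is unchanged.
Rule 3 (post-nasal voicing): /t/ is a voiceless stop immediately after the nasal /n/, so it voices to [d]. /zwavvixellantiog/ → zwavvixellandiog.
Rule 4 (degemination): /vv/ is a geminate; the first /v/ deletes. /ll/ is a geminate; the first /l/ deletes. /zwavvixellandiog/ → zwavixelandiog.
Rule 5 (final devoicing): /g/ is a voiced stop in word-final position, so it devoices to [k]. /zwavixelandiog/ → zwavixelandiok.

zwavixelandiok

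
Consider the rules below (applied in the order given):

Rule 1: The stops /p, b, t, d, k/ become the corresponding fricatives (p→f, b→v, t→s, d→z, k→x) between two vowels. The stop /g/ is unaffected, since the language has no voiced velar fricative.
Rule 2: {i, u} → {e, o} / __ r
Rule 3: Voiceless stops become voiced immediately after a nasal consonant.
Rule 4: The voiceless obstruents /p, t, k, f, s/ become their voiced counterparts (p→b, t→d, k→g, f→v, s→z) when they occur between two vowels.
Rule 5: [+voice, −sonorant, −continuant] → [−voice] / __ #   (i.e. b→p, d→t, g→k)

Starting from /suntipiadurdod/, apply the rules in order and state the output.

Rule 1 (intervocalic spirantization): /p/ is a stop between vowels /i/ and /i/, so it spirantizes to the fricative [f]. /d/ is a stop between vowels /a/ and /u/, so it spirantizes to the fricative [z]. /suntipiadurdod/ → suntifiazurdod.
Rule 2 (pre-rhotic lowering): /u/ is a high vowel immediately before /r/, so it lowers to [o]. /suntifiazurdod/ → suntifiazordod.
Rule 3 (post-nasal voicing): /t/ is a voiceless stop immediately after the nasal /n/, so it voices to [d]. /suntifiazordod/ → sundifiazordod.
Rule 4 (intervocalic voicing): /f/ is a voiceless obstruent between vowels /i/ and /i/, so it voices to [v]. /sundifiazordod/ → sundiviazordod.
Rule 5 (final devoicing): /d/ is a voiced stop in word-final position, so it devoices to [t]. /sundiviazordod/ → sundiviazordot.

sundiviazordot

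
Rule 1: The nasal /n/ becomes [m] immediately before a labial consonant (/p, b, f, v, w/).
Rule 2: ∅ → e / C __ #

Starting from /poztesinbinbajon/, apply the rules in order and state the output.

Rule 1 (nasal place assimilation): /n/ precedes the labial consonant /b/, so it assimilates in place to [m]. /n/ precedes the labial consonant /b/, so it assimilates in place to [m]. /poztesinbinbajon/ → poztesimbimbajon.
Rule 2 (final e-epenthesis): the form ends in the consonant /n/, so [e] is inserted word-finally. /poztesimbimbajon/ → poztesimbimbajone.

poztesimbimbajone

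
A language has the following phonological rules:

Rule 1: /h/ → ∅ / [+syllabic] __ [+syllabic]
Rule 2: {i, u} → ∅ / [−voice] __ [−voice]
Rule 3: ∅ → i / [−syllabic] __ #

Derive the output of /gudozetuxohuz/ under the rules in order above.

gudozetxouzi

Rule 1 (intervocalic h-deletion): /h/ occurs between vowels /o/ and /u/, so it deletes. /gudozetuxohuz/ → gudozetuxouz.
Rule 2 (high vowel syncope): /u/ is a high vowel flanked by voiceless consonants /t/ and /x/, so it deletes. /gudozetuxouz/ → gudozetxouz.
Rule 3 (final i-epenthesis): the form ends in the consonant /z/, so [i] is inserted word-finally. /gudozetxouz/ → gudozetxouzi.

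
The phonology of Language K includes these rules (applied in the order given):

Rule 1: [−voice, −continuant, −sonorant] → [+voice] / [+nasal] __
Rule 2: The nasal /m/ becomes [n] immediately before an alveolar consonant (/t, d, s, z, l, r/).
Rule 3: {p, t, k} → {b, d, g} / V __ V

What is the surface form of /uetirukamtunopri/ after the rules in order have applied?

Rule 1 (post-nasal voicing): /t/ is a voiceless stop immediately after the nasal /m/, so it voices to [d]. /uetirukamtunopri/ → uetirukamdunopri.
Rule 2 (nasal place assimilation): /m/ precedes the alveolar consonant /d/, so it assimilates in place to [n]. /uetirukamdunopri/ → uetirukandunopri.
Rule 3 (intervocalic voicing): /t/ is a voiceless stop between vowels /e/ and /i/, so it voices to [d]. /k/ is a voiceless stop between vowels /u/ and /a/, so it voices to [g]. /uetirukandunopri/ → uedirugandunopri.

uedirugandunopri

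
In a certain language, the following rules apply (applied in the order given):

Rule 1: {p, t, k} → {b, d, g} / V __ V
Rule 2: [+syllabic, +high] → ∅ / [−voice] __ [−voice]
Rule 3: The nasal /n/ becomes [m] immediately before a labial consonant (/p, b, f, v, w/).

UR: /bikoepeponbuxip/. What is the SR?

Rule 1 (intervocalic voicing): /k/ is a voiceless stop between vowels /i/ and /o/, so it voices to [g]. /p/ is a voiceless stop between vowels /e/ and /e/, so it voices to [b]. /p/ is a voiceless stop between vowels /e/ and /o/, so it voices to [b]. /bikoepeponbuxip/ → bigoebebonbuxip.
Rule 2 (high vowel syncope): /i/ is a high vowel flanked by voiceless consonants /x/ and /p/, so it deletes. /bigoebebonbuxip/ → bigoebebonbuxp.
Rule 3 (nasal place assimilation): /n/ precedes the labial consonant /b/, so it assimilates in place to [m]. /bigoebebonbuxp/ → bigoebebombuxp.

bigoebebombuxp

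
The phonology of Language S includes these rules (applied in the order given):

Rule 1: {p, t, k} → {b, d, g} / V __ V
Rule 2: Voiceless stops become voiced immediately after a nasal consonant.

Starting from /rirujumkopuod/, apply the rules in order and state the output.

Rule 1 (intervocalic voicing): /p/ is a voiceless stop between vowels /o/ and /u/, so it voices to [b]. /rirujumkopuod/ → rirujumkobuod.
Rule 2 (post-nasal voicing): /k/ is a voiceless stop immediately after the nasal /m/, so it voices to [g]. /rirujumkobuod/ → rirujumgobuod.

rirujumgobuod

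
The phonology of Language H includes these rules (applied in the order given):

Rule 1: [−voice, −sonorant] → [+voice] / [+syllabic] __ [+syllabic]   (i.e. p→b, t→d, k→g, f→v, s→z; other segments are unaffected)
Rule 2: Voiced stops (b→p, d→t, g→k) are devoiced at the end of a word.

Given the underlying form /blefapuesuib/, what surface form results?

blevabuezuip

Rule 1 (intervocalic voicing): /f/ is a voiceless obstruent between vowels /e/ and /a/, so it voices to [v]. /p/ is a voiceless obstruent between vowels /a/ and /u/, so it voices to [b]. /s/ is a voiceless obstruent between vowels /e/ and /u/, so it voices to [z]. /blefapuesuib/ → blevabuezuib.
Rule 2 (final devoicing): /b/ is a voiced stop in word-final position, so it devoices to [p]. /blevabuezuib/ → blevabuezuip.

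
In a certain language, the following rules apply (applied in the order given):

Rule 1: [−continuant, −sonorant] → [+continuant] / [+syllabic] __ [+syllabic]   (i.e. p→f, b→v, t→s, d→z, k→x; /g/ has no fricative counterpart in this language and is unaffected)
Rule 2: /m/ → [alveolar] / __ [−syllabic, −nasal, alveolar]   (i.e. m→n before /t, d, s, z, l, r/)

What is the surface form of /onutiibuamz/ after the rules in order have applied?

onusiivuanz

Rule 1 (intervocalic spirantization): /t/ is a stop between vowels /u/ and /i/, so it spirantizes to the fricative [s]. /b/ is a stop between vowels /i/ and /u/, so it spirantizes to the fricative [v]. /onutiibuamz/ → onusiivuamz.
Rule 2 (nasal place assimilation): /m/ precedes the alveolar consonant /z/, so it assimilates in place to [n]. /onusiivuamz/ → onusiivuanz.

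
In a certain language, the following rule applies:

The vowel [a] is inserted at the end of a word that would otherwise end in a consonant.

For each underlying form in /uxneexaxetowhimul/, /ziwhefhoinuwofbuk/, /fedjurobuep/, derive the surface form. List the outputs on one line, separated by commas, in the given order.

uxneexaxetowhimula, ziwhefhoinuwofbuka, fedjurobuepa

/uxneexaxetowhimul/: the form ends in the consonant /l/, so [a] is inserted word-finally. → [uxneexaxetowhimula].
/ziwhefhoinuwofbuk/: the form ends in the consonant /k/, so [a] is inserted word-finally. → [ziwhefhoinuwofbuka].
/fedjurobuep/: the form ends in the consonant /p/, so [a] is inserted word-finally. → [fedjurobuepa].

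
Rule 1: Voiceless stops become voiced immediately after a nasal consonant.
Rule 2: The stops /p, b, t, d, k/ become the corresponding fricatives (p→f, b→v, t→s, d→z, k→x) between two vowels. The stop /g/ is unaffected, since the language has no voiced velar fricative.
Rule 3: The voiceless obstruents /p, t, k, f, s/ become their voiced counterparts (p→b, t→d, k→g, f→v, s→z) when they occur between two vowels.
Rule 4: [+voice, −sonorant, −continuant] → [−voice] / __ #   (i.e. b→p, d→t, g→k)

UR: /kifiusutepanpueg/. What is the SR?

kiviuzuzevanbuek

Rule 1 (post-nasal voicing): /p/ is a voiceless stop immediately after the nasal /n/, so it voices to [b]. /kifiusutepanpueg/ → kifiusutepanbueg.
Rule 2 (intervocalic spirantization): /t/ is a stop between vowels /u/ and /e/, so it spirantizes to the fricative [s]. /p/ is a stop between vowels /e/ and /a/, so it spirantizes to the fricative [f]. /kifiusutepanbueg/ → kifiususefanbueg.
Rule 3 (intervocalic voicing): /f/ is a voiceless obstruent between vowels /i/ and /i/, so it voices to [v]. /s/ is a voiceless obstruent between vowels /u/ and /u/, so it voices to [z]. /s/ is a voiceless obstruent between vowels /u/ and /e/, so it voices to [z]. /f/ is a voiceless obstruent between vowels /e/ and /a/, so it voices to [v]. /kifiususefanbueg/ → kiviuzuzevanbueg.
Rule 4 (final devoicing): /g/ is a voiced stop in word-final position, so it devoices to [k]. /kiviuzuzevanbueg/ → kiviuzuzevanbuek.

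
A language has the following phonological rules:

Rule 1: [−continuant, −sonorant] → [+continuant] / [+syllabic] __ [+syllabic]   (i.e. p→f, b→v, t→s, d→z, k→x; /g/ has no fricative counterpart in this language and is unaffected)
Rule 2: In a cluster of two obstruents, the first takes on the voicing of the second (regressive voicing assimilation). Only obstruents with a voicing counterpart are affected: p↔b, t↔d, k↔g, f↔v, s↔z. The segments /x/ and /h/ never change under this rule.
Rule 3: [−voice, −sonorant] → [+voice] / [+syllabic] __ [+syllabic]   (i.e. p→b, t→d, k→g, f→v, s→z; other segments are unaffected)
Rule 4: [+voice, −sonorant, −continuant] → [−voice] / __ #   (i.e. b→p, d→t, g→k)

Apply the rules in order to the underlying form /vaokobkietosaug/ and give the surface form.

Rule 1 (intervocalic spirantization): /k/ is a stop between vowels /o/ and /o/, so it spirantizes to the fricative [x]. /t/ is a stop between vowels /e/ and /o/, so it spirantizes to the fricative [s]. /vaokobkietosaug/ → vaoxobkiesosaug.
Rule 2 (regressive voicing assimilation): /b/ precedes the voiceless obstruent /k/, so it devoices to [p] by assimilation. /vaoxobkiesosaug/ → vaoxopkiesosaug.
Rule 3 (intervocalic voicing): /s/ is a voiceless obstruent between vowels /e/ and /o/, so it voices to [z]. /s/ is a voiceless obstruent between vowels /o/ and /a/, so it voices to [z]. /vaoxopkiesosaug/ → vaoxopkiezozaug.
Rule 4 (final devoicing): /g/ is a voiced stop in word-final position, so it devoices to [k]. /vaoxopkiezozaug/ → vaoxopkiezozauk.

vaoxopkiezozauk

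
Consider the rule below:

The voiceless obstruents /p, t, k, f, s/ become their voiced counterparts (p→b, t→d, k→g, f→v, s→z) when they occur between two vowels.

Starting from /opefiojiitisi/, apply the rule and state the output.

obeviojiidizi

/p/ is a voiceless obstruent between vowels /o/ and /e/, so it voices to [b].
/f/ is a voiceless obstruent between vowels /e/ and /i/, so it voices to [v].
/t/ is a voiceless obstruent between vowels /i/ and /i/, so it voices to [d].
/s/ is a voiceless obstruent between vowels /i/ and /i/, so it voices to [z].
Surface form: [obeviojiidizi].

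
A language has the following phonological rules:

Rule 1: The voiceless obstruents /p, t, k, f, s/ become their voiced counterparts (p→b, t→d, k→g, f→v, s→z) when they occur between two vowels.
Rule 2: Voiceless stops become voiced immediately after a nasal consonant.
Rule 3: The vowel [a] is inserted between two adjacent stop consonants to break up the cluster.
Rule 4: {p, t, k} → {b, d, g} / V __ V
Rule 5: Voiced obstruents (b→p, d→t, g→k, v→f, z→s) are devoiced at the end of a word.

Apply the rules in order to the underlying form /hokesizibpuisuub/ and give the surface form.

hogezizibabuizuup

Rule 1 (intervocalic voicing): /k/ is a voiceless obstruent between vowels /o/ and /e/, so it voices to [g]. /s/ is a voiceless obstruent between vowels /e/ and /i/, so it voices to [z]. /s/ is a voiceless obstruent between vowels /i/ and /u/, so it voices to [z]. /hokesizibpuisuub/ → hogezizibpuizuub.
Rule 2 (post-nasal voicing): no segment meets the environment; /hogezizibpuizuub/ is unchanged.
Rule 3 (stop-cluster a-epenthesis): /b/ and /p/ form a stop–stop cluster, so [a] is inserted between them. /hogezizibpuizuub/ → hogezizibapuizuub.
Rule 4 (intervocalic voicing): /p/ is a voiceless stop between vowels /a/ and /u/, so it voices to [b]. /hogezizibapuizuub/ → hogezizibabuizuub.
Rule 5 (final devoicing): /b/ is a voiced obstruent in word-final position, so it devoices to [p]. /hogezizibabuizuub/ → hogezizibabuizuup.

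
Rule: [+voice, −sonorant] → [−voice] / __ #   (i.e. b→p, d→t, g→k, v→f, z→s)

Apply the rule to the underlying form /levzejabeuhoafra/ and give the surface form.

No segment of /levzejabeuhoafra/ meets the structural description of the rule, so the form surfaces unchanged.

levzejabeuhoafra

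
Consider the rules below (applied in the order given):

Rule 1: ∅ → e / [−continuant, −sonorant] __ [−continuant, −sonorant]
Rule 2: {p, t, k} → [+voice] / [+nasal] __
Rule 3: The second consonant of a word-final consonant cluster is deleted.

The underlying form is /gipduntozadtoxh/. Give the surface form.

Rule 1 (stop-cluster e-epenthesis): /p/ and /d/ form a stop–stop cluster, so [e] is inserted between them. /d/ and /t/ form a stop–stop cluster, so [e] is inserted between them. /gipduntozadtoxh/ → gipeduntozadetoxh.
Rule 2 (post-nasal voicing): /t/ is a voiceless stop immediately after the nasal /n/, so it voices to [d]. /gipeduntozadetoxh/ → gipedundozadetoxh.
Rule 3 (final cluster simplification): /h/ is the second consonant of a word-final cluster /xh/, so it deletes. /gipedundozadetoxh/ → gipedundozadetox.

gipedundozadetox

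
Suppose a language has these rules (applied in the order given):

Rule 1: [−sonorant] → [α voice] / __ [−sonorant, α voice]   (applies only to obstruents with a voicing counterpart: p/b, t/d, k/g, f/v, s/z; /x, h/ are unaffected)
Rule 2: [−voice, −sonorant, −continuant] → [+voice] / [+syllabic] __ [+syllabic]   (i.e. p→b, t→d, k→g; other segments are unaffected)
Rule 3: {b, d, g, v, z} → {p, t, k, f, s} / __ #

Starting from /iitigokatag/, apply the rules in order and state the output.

Rule 1 (regressive voicing assimilation): no segment meets the environment; /iitigokatag/ is unchanged.
Rule 2 (intervocalic voicing): /t/ is a voiceless stop between vowels /i/ and /i/, so it voices to [d]. /k/ is a voiceless stop between vowels /o/ and /a/, so it voices to [g]. /t/ is a voiceless stop between vowels /a/ and /a/, so it voices to [d]. /iitigokatag/ → iidigogadag.
Rule 3 (final devoicing): /g/ is a voiced obstruent in word-final position, so it devoices to [k]. /iidigogadag/ → iidigogadak.

iidigogadak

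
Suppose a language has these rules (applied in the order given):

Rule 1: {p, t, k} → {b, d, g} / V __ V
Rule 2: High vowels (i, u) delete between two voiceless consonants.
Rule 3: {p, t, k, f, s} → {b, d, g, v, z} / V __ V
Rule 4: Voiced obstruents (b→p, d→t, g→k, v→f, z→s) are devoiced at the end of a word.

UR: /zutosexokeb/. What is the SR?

zudozexogep

Rule 1 (intervocalic voicing): /t/ is a voiceless stop between vowels /u/ and /o/, so it voices to [d]. /k/ is a voiceless stop between vowels /o/ and /e/, so it voices to [g]. /zutosexokeb/ → zudosexogeb.
Rule 2 (high vowel syncope): no segment meets the environment; /zudosexogeb/ is unchanged.
Rule 3 (intervocalic voicing): /s/ is a voiceless obstruent between vowels /o/ and /e/, so it voices to [z]. /zudosexogeb/ → zudozexogeb.
Rule 4 (final devoicing): /b/ is a voiced obstruent in word-final position, so it devoices to [p]. /zudozexogeb/ → zudozexogep.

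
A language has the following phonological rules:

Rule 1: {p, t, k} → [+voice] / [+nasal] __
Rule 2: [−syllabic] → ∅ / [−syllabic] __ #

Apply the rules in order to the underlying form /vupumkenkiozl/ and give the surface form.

Rule 1 (post-nasal voicing): /k/ is a voiceless stop immediately after the nasal /m/, so it voices to [g]. /k/ is a voiceless stop immediately after the nasal /n/, so it voices to [g]. /vupumkenkiozl/ → vupumgengiozl.
Rule 2 (final cluster simplification): /l/ is the second consonant of a word-final cluster /zl/, so it deletes. /vupumgengiozl/ → vupumgengioz.

vupumgengioz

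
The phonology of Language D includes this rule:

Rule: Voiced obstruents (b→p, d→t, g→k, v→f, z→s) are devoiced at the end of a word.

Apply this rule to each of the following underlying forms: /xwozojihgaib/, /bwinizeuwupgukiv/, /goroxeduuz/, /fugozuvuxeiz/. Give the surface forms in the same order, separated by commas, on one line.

/xwozojihgaib/: /b/ is a voiced obstruent in word-final position, so it devoices to [p]. → [xwozojihgaip].
/bwinizeuwupgukiv/: /v/ is a voiced obstruent in word-final position, so it devoices to [f]. → [bwinizeuwupgukif].
/goroxeduuz/: /z/ is a voiced obstruent in word-final position, so it devoices to [s]. → [goroxeduus].
/fugozuvuxeiz/: /z/ is a voiced obstruent in word-final position, so it devoices to [s]. → [fugozuvuxeis].

xwozojihgaip, bwinizeuwupgukif, goroxeduus, fugozuvuxeis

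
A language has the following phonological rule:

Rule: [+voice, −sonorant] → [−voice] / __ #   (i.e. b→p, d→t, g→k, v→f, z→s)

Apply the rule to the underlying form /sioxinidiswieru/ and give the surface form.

sioxinidiswieru

No segment of /sioxinidiswieru/ meets the structural description of the rule, so the form surfaces unchanged.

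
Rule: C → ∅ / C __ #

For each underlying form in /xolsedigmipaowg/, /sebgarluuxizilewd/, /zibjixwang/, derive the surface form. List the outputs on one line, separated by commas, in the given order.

xolsedigmipaow, sebgarluuxizilew, zibjixwan

/xolsedigmipaowg/: /g/ is the second consonant of a word-final cluster /wg/, so it deletes. → [xolsedigmipaow].
/sebgarluuxizilewd/: /d/ is the second consonant of a word-final cluster /wd/, so it deletes. → [sebgarluuxizilew].
/zibjixwang/: /g/ is the second consonant of a word-final cluster /ng/, so it deletes. → [zibjixwan].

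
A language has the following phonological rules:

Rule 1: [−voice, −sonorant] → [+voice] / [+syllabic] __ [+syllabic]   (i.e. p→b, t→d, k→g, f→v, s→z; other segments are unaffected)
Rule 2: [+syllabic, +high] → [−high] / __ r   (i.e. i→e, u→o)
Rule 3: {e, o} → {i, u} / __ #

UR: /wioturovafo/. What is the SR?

Rule 1 (intervocalic voicing): /t/ is a voiceless obstruent between vowels /o/ and /u/, so it voices to [d]. /f/ is a voiceless obstruent between vowels /a/ and /o/, so it voices to [v]. /wioturovafo/ → wiodurovavo.
Rule 2 (pre-rhotic lowering): /u/ is a high vowel immediately before /r/, so it lowers to [o]. /wiodurovavo/ → wiodorovavo.
Rule 3 (final vowel raising): /o/ is a mid vowel in word-final position, so it raises to [u]. /wiodorovavo/ → wiodorovavu.

wiodorovavu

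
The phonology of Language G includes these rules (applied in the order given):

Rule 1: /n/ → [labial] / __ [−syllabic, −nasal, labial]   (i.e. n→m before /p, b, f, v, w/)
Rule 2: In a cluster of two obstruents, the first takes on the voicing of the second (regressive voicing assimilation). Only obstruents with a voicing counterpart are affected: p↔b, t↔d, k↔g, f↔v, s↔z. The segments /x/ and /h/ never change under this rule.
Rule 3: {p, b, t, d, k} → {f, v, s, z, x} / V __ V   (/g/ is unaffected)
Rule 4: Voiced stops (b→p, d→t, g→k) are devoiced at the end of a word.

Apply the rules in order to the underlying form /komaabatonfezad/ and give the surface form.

Rule 1 (nasal place assimilation): /n/ precedes the labial consonant /f/, so it assimilates in place to [m]. /komaabatonfezad/ → komaabatomfezad.
Rule 2 (regressive voicing assimilation): no segment meets the environment; /komaabatomfezad/ is unchanged.
Rule 3 (intervocalic spirantization): /b/ is a stop between vowels /a/ and /a/, so it spirantizes to the fricative [v]. /t/ is a stop between vowels /a/ and /o/, so it spirantizes to the fricative [s]. /komaabatomfezad/ → komaavasomfezad.
Rule 4 (final devoicing): /d/ is a voiced stop in word-final position, so it devoices to [t]. /komaavasomfezad/ → komaavasomfezat.

komaavasomfezat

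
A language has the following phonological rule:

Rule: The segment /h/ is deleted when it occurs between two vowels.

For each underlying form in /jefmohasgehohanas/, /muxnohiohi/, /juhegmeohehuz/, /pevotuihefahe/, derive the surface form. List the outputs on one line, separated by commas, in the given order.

/jefmohasgehohanas/: /h/ occurs between vowels /o/ and /a/, so it deletes. /h/ occurs between vowels /e/ and /o/, so it deletes. /h/ occurs between vowels /o/ and /a/, so it deletes. → [jefmoasgeoanas].
/muxnohiohi/: /h/ occurs between vowels /o/ and /i/, so it deletes. /h/ occurs between vowels /o/ and /i/, so it deletes. → [muxnoioi].
/juhegmeohehuz/: /h/ occurs between vowels /u/ and /e/, so it deletes. /h/ occurs between vowels /o/ and /e/, so it deletes. /h/ occurs between vowels /e/ and /u/, so it deletes. → [juegmeoeuz].
/pevotuihefahe/: /h/ occurs between vowels /i/ and /e/, so it deletes. /h/ occurs between vowels /a/ and /e/, so it deletes. → [pevotuiefae].

jefmoasgeoanas, muxnoioi, juegmeoeuz, pevotuiefae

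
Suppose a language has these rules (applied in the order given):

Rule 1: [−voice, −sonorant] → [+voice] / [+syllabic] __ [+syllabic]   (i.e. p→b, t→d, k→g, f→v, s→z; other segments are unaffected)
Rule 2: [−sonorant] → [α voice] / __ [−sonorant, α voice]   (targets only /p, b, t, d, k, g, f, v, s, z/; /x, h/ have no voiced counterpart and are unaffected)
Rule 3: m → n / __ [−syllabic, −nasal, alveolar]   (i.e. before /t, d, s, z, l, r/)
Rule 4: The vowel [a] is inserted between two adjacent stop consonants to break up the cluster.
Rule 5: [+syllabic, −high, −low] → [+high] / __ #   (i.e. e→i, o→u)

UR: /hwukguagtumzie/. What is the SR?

hwugaguakatunzii

Rule 1 (intervocalic voicing): no segment meets the environment; /hwukguagtumzie/ is unchanged.
Rule 2 (regressive voicing assimilation): /k/ precedes the voiced obstruent /g/, so it voices to [g] by assimilation. /g/ precedes the voiceless obstruent /t/, so it devoices to [k] by assimilation. /hwukguagtumzie/ → hwugguaktumzie.
Rule 3 (nasal place assimilation): /m/ precedes the alveolar consonant /z/, so it assimilates in place to [n]. /hwugguaktumzie/ → hwugguaktunzie.
Rule 4 (stop-cluster a-epenthesis): /g/ and /g/ form a stop–stop cluster, so [a] is inserted between them. /k/ and /t/ form a stop–stop cluster, so [a] is inserted between them. /hwugguaktunzie/ → hwugaguakatunzie.
Rule 5 (final vowel raising): /e/ is a mid vowel in word-final position, so it raises to [i]. /hwugaguakatunzie/ → hwugaguakatunzii.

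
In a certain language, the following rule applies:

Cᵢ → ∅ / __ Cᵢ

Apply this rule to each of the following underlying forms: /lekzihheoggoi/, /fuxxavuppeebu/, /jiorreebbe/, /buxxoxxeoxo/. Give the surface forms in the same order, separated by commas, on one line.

lekziheogoi, fuxavupeebu, jioreebe, buxoxeoxo

/lekzihheoggoi/: /hh/ is a geminate; the first /h/ deletes. /gg/ is a geminate; the first /g/ deletes. → [lekziheogoi].
/fuxxavuppeebu/: /xx/ is a geminate; the first /x/ deletes. /pp/ is a geminate; the first /p/ deletes. → [fuxavupeebu].
/jiorreebbe/: /rr/ is a geminate; the first /r/ deletes. /bb/ is a geminate; the first /b/ deletes. → [jioreebe].
/buxxoxxeoxo/: /xx/ is a geminate; the first /x/ deletes. /xx/ is a geminate; the first /x/ deletes. → [buxoxeoxo].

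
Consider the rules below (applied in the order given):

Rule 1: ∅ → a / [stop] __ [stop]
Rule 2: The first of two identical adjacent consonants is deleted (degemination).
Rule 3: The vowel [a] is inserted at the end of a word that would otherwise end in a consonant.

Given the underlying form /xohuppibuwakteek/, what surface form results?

Rule 1 (stop-cluster a-epenthesis): /p/ and /p/ form a stop–stop cluster, so [a] is inserted between them. /k/ and /t/ form a stop–stop cluster, so [a] is inserted between them. /xohuppibuwakteek/ → xohupapibuwakateek.
Rule 2 (degemination): no segment meets the environment; /xohupapibuwakateek/ is unchanged.
Rule 3 (final a-epenthesis): the form ends in the consonant /k/, so [a] is inserted word-finally. /xohupapibuwakateek/ → xohupapibuwakateeka.

xohupapibuwakateeka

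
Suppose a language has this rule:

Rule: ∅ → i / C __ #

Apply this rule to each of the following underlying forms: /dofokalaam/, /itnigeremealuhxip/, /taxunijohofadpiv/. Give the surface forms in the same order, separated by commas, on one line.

dofokalaami, itnigeremealuhxipi, taxunijohofadpivi

/dofokalaam/: the form ends in the consonant /m/, so [i] is inserted word-finally. → [dofokalaami].
/itnigeremealuhxip/: the form ends in the consonant /p/, so [i] is inserted word-finally. → [itnigeremealuhxipi].
/taxunijohofadpiv/: the form ends in the consonant /v/, so [i] is inserted word-finally. → [taxunijohofadpivi].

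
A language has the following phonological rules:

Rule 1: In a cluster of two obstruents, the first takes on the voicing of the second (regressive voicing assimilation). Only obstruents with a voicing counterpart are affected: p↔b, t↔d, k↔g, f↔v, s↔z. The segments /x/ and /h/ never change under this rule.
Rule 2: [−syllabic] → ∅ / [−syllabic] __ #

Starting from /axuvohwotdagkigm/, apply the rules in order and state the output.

Rule 1 (regressive voicing assimilation): /t/ precedes the voiced obstruent /d/, so it voices to [d] by assimilation. /g/ precedes the voiceless obstruent /k/, so it devoices to [k] by assimilation. /axuvohwotdagkigm/ → axuvohwoddakkigm.
Rule 2 (final cluster simplification): /m/ is the second consonant of a word-final cluster /gm/, so it deletes. /axuvohwoddakkigm/ → axuvohwoddakkig.

axuvohwoddakkig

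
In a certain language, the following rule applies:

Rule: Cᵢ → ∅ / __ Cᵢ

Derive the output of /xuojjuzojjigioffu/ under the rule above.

/jj/ is a geminate; the first /j/ deletes.
/jj/ is a geminate; the first /j/ deletes.
/ff/ is a geminate; the first /f/ deletes.
The other instances of /x/, /j/, /z/, /g/, /f/ do not occur in the required environment and remain unchanged.
Surface form: [xuojuzojigiofu].

xuojuzojigiofu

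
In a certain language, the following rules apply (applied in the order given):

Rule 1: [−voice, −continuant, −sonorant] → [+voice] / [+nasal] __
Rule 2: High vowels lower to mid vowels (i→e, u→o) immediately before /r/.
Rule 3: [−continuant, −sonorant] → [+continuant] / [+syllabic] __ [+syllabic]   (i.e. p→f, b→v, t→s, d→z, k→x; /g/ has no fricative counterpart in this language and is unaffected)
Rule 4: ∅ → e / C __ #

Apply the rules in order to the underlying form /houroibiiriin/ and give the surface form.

hooroivieriine

Rule 1 (post-nasal voicing): no segment meets the environment; /houroibiiriin/ is unchanged.
Rule 2 (pre-rhotic lowering): /u/ is a high vowel immediately before /r/, so it lowers to [o]. /i/ is a high vowel immediately before /r/, so it lowers to [e]. /houroibiiriin/ → hooroibieriin.
Rule 3 (intervocalic spirantization): /b/ is a stop between vowels /i/ and /i/, so it spirantizes to the fricative [v]. /hooroibieriin/ → hooroivieriin.
Rule 4 (final e-epenthesis): the form ends in the consonant /n/, so [e] is inserted word-finally. /hooroivieriin/ → hooroivieriine.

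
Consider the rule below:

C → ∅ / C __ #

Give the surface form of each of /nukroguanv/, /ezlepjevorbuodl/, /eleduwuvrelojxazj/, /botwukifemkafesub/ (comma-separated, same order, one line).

/nukroguanv/: /v/ is the second consonant of a word-final cluster /nv/, so it deletes. → [nukroguan].
/ezlepjevorbuodl/: /l/ is the second consonant of a word-final cluster /dl/, so it deletes. → [ezlepjevorbuod].
/eleduwuvrelojxazj/: /j/ is the second consonant of a word-final cluster /zj/, so it deletes. → [eleduwuvrelojxaz].
/botwukifemkafesub/: the rule's environment is not met; surfaces unchanged as [botwukifemkafesub].

nukroguan, ezlepjevorbuod, eleduwuvrelojxaz, botwukifemkafesub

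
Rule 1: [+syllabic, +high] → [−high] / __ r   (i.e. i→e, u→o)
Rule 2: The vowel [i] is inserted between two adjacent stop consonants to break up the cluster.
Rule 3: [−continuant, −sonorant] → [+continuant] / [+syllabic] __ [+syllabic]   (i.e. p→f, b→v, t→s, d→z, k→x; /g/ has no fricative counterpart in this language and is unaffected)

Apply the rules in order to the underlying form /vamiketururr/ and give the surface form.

vamixesororr

Rule 1 (pre-rhotic lowering): /u/ is a high vowel immediately before /r/, so it lowers to [o]. /u/ is a high vowel immediately before /r/, so it lowers to [o]. /vamiketururr/ → vamiketororr.
Rule 2 (stop-cluster i-epenthesis): no segment meets the environment; /vamiketororr/ is unchanged.
Rule 3 (intervocalic spirantization): /k/ is a stop between vowels /i/ and /e/, so it spirantizes to the fricative [x]. /t/ is a stop between vowels /e/ and /o/, so it spirantizes to the fricative [s]. /vamiketororr/ → vamixesororr.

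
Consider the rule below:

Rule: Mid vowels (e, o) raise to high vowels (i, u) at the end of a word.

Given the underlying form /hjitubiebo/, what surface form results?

/o/ is a mid vowel in word-final position, so it raises to [u].
Surface form: [hjitubiebu].

hjitubiebu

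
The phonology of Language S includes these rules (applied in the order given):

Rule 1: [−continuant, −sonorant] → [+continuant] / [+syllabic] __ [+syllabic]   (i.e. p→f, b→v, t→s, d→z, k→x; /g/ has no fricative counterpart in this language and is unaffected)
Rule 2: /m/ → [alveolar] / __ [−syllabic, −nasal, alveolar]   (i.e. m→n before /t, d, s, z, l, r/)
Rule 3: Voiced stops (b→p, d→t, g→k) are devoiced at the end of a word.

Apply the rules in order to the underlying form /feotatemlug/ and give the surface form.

feosasenluk

Rule 1 (intervocalic spirantization): /t/ is a stop between vowels /o/ and /a/, so it spirantizes to the fricative [s]. /t/ is a stop between vowels /a/ and /e/, so it spirantizes to the fricative [s]. /feotatemlug/ → feosasemlug.
Rule 2 (nasal place assimilation): /m/ precedes the alveolar consonant /l/, so it assimilates in place to [n]. /feosasemlug/ → feosasenlug.
Rule 3 (final devoicing): /g/ is a voiced stop in word-final position, so it devoices to [k]. /feosasenlug/ → feosasenluk.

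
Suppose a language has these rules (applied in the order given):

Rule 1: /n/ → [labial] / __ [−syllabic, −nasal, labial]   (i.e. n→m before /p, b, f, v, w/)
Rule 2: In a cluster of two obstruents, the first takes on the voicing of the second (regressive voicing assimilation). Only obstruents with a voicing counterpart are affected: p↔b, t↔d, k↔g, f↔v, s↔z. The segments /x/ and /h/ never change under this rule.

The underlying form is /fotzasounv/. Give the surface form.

Rule 1 (nasal place assimilation): /n/ precedes the labial consonant /v/, so it assimilates in place to [m]. /fotzasounv/ → fotzasoumv.
Rule 2 (regressive voicing assimilation): /t/ precedes the voiced obstruent /z/, so it voices to [d] by assimilation. /fotzasoumv/ → fodzasoumv.

fodzasoumv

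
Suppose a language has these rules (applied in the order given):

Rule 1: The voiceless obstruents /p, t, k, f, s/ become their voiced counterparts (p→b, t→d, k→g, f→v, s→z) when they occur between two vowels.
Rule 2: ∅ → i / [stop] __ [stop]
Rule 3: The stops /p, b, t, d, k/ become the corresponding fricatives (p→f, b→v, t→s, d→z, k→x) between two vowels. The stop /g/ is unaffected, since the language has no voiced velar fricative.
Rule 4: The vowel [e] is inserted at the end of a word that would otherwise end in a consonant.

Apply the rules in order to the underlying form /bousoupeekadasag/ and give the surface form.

Rule 1 (intervocalic voicing): /s/ is a voiceless obstruent between vowels /u/ and /o/, so it voices to [z]. /p/ is a voiceless obstruent between vowels /u/ and /e/, so it voices to [b]. /k/ is a voiceless obstruent between vowels /e/ and /a/, so it voices to [g]. /s/ is a voiceless obstruent between vowels /a/ and /a/, so it voices to [z]. /bousoupeekadasag/ → bouzoubeegadazag.
Rule 2 (stop-cluster i-epenthesis): no segment meets the environment; /bouzoubeegadazag/ is unchanged.
Rule 3 (intervocalic spirantization): /b/ is a stop between vowels /u/ and /e/, so it spirantizes to the fricative [v]. /d/ is a stop between vowels /a/ and /a/, so it spirantizes to the fricative [z]. /bouzoubeegadazag/ → bouzouveegazazag.
Rule 4 (final e-epenthesis): the form ends in the consonant /g/, so [e] is inserted word-finally. /bouzouveegazazag/ → bouzouveegazazage.

bouzouveegazazage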